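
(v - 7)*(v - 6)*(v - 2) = v^3 - 15*v^2 + 68*v - 84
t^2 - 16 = (t - 4)*(t + 4)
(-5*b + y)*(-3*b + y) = 15*b^2 - 8*b*y + y^2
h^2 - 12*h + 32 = (h - 8)*(h - 4)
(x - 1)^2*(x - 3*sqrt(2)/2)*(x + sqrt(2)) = x^4 - 2*x^3 - sqrt(2)*x^3/2 - 2*x^2 + sqrt(2)*x^2 - sqrt(2)*x/2 + 6*x - 3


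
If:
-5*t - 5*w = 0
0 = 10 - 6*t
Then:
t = 5/3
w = -5/3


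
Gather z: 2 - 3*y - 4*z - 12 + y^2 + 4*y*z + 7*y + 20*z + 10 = y^2 + 4*y + z*(4*y + 16)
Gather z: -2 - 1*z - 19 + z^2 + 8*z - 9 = z^2 + 7*z - 30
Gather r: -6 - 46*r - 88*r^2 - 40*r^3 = -40*r^3 - 88*r^2 - 46*r - 6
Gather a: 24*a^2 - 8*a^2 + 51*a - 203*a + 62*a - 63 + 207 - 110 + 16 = 16*a^2 - 90*a + 50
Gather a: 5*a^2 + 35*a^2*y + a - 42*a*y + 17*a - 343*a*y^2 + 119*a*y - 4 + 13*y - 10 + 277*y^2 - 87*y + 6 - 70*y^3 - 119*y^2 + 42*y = a^2*(35*y + 5) + a*(-343*y^2 + 77*y + 18) - 70*y^3 + 158*y^2 - 32*y - 8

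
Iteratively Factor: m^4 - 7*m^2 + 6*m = (m + 3)*(m^3 - 3*m^2 + 2*m) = m*(m + 3)*(m^2 - 3*m + 2) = m*(m - 1)*(m + 3)*(m - 2)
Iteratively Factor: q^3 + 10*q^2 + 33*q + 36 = (q + 4)*(q^2 + 6*q + 9) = (q + 3)*(q + 4)*(q + 3)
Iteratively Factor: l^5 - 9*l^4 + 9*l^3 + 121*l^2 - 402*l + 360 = (l - 2)*(l^4 - 7*l^3 - 5*l^2 + 111*l - 180) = (l - 3)*(l - 2)*(l^3 - 4*l^2 - 17*l + 60) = (l - 3)^2*(l - 2)*(l^2 - l - 20) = (l - 3)^2*(l - 2)*(l + 4)*(l - 5)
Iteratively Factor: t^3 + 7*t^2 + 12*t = (t)*(t^2 + 7*t + 12) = t*(t + 4)*(t + 3)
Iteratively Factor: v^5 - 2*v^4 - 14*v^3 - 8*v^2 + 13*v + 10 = (v - 5)*(v^4 + 3*v^3 + v^2 - 3*v - 2) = (v - 5)*(v + 2)*(v^3 + v^2 - v - 1) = (v - 5)*(v + 1)*(v + 2)*(v^2 - 1) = (v - 5)*(v - 1)*(v + 1)*(v + 2)*(v + 1)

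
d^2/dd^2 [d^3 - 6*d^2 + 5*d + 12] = 6*d - 12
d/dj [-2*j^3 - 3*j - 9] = -6*j^2 - 3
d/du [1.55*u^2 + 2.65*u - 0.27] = 3.1*u + 2.65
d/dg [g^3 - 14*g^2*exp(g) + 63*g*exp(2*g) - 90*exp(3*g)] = -14*g^2*exp(g) + 3*g^2 + 126*g*exp(2*g) - 28*g*exp(g) - 270*exp(3*g) + 63*exp(2*g)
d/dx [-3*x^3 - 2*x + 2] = -9*x^2 - 2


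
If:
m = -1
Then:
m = -1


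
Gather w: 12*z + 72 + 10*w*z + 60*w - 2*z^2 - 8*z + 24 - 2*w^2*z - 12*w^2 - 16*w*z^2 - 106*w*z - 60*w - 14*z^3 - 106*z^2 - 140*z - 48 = w^2*(-2*z - 12) + w*(-16*z^2 - 96*z) - 14*z^3 - 108*z^2 - 136*z + 48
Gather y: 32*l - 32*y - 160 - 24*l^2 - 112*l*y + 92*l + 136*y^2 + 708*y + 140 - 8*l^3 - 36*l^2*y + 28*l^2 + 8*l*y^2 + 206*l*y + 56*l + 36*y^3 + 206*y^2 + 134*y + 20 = -8*l^3 + 4*l^2 + 180*l + 36*y^3 + y^2*(8*l + 342) + y*(-36*l^2 + 94*l + 810)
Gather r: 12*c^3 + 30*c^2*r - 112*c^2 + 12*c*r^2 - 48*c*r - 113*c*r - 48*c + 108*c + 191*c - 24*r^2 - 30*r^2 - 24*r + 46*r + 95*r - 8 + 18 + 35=12*c^3 - 112*c^2 + 251*c + r^2*(12*c - 54) + r*(30*c^2 - 161*c + 117) + 45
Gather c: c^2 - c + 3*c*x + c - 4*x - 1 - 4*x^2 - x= c^2 + 3*c*x - 4*x^2 - 5*x - 1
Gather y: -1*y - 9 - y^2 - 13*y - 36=-y^2 - 14*y - 45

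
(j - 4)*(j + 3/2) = j^2 - 5*j/2 - 6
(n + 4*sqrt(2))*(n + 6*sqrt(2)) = n^2 + 10*sqrt(2)*n + 48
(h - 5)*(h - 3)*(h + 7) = h^3 - h^2 - 41*h + 105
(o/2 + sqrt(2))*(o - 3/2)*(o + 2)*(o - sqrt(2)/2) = o^4/2 + o^3/4 + 3*sqrt(2)*o^3/4 - 5*o^2/2 + 3*sqrt(2)*o^2/8 - 9*sqrt(2)*o/4 - o/2 + 3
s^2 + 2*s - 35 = (s - 5)*(s + 7)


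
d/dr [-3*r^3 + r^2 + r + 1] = -9*r^2 + 2*r + 1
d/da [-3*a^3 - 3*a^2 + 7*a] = -9*a^2 - 6*a + 7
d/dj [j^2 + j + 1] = 2*j + 1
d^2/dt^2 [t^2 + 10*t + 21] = 2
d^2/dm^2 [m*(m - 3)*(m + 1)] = 6*m - 4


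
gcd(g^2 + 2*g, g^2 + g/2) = g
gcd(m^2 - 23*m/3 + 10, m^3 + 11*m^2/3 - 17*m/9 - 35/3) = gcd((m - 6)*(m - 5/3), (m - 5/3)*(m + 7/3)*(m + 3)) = m - 5/3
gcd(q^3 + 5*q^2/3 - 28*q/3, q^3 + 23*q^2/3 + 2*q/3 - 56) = q^2 + 5*q/3 - 28/3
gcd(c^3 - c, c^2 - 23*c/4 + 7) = 1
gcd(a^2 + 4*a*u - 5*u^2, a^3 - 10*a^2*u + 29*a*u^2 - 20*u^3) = -a + u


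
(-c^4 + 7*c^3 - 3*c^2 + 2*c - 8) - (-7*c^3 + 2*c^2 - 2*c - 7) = -c^4 + 14*c^3 - 5*c^2 + 4*c - 1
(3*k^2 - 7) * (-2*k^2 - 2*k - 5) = -6*k^4 - 6*k^3 - k^2 + 14*k + 35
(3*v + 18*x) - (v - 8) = 2*v + 18*x + 8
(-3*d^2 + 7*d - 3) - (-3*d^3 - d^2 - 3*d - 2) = 3*d^3 - 2*d^2 + 10*d - 1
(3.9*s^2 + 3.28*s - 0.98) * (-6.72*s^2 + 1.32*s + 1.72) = -26.208*s^4 - 16.8936*s^3 + 17.6232*s^2 + 4.348*s - 1.6856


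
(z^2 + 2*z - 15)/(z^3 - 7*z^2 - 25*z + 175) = (z - 3)/(z^2 - 12*z + 35)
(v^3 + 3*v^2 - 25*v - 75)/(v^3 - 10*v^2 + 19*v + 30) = (v^2 + 8*v + 15)/(v^2 - 5*v - 6)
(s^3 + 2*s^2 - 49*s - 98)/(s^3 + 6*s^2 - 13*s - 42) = (s - 7)/(s - 3)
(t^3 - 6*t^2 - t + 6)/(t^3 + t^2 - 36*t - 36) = (t - 1)/(t + 6)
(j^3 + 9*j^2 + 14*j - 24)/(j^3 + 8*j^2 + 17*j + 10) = (j^3 + 9*j^2 + 14*j - 24)/(j^3 + 8*j^2 + 17*j + 10)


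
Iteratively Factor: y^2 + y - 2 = (y + 2)*(y - 1)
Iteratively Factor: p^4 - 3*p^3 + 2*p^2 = (p)*(p^3 - 3*p^2 + 2*p) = p*(p - 1)*(p^2 - 2*p) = p^2*(p - 1)*(p - 2)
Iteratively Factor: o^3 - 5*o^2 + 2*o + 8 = (o - 2)*(o^2 - 3*o - 4) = (o - 2)*(o + 1)*(o - 4)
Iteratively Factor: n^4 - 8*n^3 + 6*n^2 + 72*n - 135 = (n - 3)*(n^3 - 5*n^2 - 9*n + 45) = (n - 3)^2*(n^2 - 2*n - 15) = (n - 5)*(n - 3)^2*(n + 3)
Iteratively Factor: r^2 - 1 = (r + 1)*(r - 1)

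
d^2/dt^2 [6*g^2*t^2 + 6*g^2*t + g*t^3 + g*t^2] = 2*g*(6*g + 3*t + 1)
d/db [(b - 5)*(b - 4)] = 2*b - 9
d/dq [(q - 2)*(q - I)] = 2*q - 2 - I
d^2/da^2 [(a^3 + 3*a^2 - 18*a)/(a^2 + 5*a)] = -16/(a^3 + 15*a^2 + 75*a + 125)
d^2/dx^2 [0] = 0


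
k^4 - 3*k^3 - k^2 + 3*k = k*(k - 3)*(k - 1)*(k + 1)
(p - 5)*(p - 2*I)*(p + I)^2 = p^4 - 5*p^3 + 3*p^2 - 15*p + 2*I*p - 10*I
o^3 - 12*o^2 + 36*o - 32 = (o - 8)*(o - 2)^2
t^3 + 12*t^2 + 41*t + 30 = (t + 1)*(t + 5)*(t + 6)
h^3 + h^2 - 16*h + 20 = (h - 2)^2*(h + 5)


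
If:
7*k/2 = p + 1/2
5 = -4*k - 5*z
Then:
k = -5*z/4 - 5/4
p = -35*z/8 - 39/8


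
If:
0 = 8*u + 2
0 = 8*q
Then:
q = 0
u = -1/4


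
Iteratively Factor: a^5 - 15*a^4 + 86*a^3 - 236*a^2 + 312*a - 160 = (a - 2)*(a^4 - 13*a^3 + 60*a^2 - 116*a + 80) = (a - 4)*(a - 2)*(a^3 - 9*a^2 + 24*a - 20) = (a - 5)*(a - 4)*(a - 2)*(a^2 - 4*a + 4) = (a - 5)*(a - 4)*(a - 2)^2*(a - 2)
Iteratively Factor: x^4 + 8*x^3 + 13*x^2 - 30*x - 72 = (x + 3)*(x^3 + 5*x^2 - 2*x - 24) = (x - 2)*(x + 3)*(x^2 + 7*x + 12) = (x - 2)*(x + 3)^2*(x + 4)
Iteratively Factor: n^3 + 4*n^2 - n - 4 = (n - 1)*(n^2 + 5*n + 4) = (n - 1)*(n + 1)*(n + 4)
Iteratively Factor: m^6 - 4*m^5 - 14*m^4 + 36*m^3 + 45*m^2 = (m)*(m^5 - 4*m^4 - 14*m^3 + 36*m^2 + 45*m) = m*(m + 3)*(m^4 - 7*m^3 + 7*m^2 + 15*m) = m*(m - 3)*(m + 3)*(m^3 - 4*m^2 - 5*m) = m^2*(m - 3)*(m + 3)*(m^2 - 4*m - 5) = m^2*(m - 5)*(m - 3)*(m + 3)*(m + 1)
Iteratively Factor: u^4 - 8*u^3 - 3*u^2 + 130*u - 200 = (u - 5)*(u^3 - 3*u^2 - 18*u + 40) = (u - 5)*(u + 4)*(u^2 - 7*u + 10) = (u - 5)*(u - 2)*(u + 4)*(u - 5)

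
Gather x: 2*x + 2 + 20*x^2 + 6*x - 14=20*x^2 + 8*x - 12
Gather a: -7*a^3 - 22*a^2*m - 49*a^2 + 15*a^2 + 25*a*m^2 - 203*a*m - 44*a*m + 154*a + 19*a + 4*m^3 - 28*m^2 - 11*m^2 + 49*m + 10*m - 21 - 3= -7*a^3 + a^2*(-22*m - 34) + a*(25*m^2 - 247*m + 173) + 4*m^3 - 39*m^2 + 59*m - 24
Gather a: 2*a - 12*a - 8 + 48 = 40 - 10*a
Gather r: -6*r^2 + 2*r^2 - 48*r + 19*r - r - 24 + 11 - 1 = -4*r^2 - 30*r - 14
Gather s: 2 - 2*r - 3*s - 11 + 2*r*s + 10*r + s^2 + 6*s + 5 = 8*r + s^2 + s*(2*r + 3) - 4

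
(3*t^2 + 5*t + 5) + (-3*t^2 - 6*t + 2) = 7 - t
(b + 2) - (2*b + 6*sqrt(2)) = -b - 6*sqrt(2) + 2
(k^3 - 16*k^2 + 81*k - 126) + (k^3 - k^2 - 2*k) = 2*k^3 - 17*k^2 + 79*k - 126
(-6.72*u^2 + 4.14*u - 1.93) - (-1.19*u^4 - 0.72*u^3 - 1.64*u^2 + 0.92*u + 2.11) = 1.19*u^4 + 0.72*u^3 - 5.08*u^2 + 3.22*u - 4.04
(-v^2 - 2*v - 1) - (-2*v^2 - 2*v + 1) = v^2 - 2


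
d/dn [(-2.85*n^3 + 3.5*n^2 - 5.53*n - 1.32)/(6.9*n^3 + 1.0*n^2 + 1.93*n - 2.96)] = (7.105427357601e-15*n^5 - 27.0*n^4 + 65.313*n^3 + 64.917*n^2 - 18.08*n + 18.9164)/(47.61*n^6 + 13.8*n^5 + 27.634*n^4 - 36.988*n^3 - 2.1951*n^2 - 11.4256*n + 8.7616)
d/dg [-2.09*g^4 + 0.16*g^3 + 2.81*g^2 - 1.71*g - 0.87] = -8.36*g^3 + 0.48*g^2 + 5.62*g - 1.71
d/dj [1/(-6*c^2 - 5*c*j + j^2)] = (5*c - 2*j)/(6*c^2 + 5*c*j - j^2)^2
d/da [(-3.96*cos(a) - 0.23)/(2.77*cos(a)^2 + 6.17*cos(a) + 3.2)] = (-10.9692*cos(a)^2 - 1.2742*cos(a) + 11.2529)*sin(a)/(7.6729*cos(a)^4 + 34.1818*cos(a)^3 + 55.7969*cos(a)^2 + 39.488*cos(a) + 10.24)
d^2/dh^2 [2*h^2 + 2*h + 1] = 4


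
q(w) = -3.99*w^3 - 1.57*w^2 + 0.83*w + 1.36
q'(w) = -11.97*w^2 - 3.14*w + 0.83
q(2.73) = -89.26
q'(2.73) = -96.95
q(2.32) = -54.99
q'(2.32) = -70.88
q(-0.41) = 1.03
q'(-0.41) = 0.11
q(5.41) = -671.88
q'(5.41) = -366.50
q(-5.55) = 630.50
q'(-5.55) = -350.45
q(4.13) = -303.07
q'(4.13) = -216.31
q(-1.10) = 3.86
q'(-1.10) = -10.20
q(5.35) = -650.13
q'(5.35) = -358.58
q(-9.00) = 2775.43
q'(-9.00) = -940.48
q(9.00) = -3027.05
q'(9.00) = -997.00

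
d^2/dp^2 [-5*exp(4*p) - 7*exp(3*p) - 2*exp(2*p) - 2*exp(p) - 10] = (-80*exp(3*p) - 63*exp(2*p) - 8*exp(p) - 2)*exp(p)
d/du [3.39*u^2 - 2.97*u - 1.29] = 6.78*u - 2.97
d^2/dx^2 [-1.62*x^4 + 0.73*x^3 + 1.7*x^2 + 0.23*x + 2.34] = -19.44*x^2 + 4.38*x + 3.4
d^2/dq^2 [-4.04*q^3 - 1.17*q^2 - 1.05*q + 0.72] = -24.24*q - 2.34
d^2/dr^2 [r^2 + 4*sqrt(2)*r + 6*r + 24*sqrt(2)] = 2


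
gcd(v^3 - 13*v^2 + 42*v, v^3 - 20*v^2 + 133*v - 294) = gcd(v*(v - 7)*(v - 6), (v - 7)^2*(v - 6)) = v^2 - 13*v + 42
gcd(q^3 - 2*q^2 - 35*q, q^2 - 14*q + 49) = q - 7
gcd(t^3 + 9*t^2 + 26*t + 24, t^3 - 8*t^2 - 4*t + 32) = t + 2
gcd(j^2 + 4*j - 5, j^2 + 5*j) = j + 5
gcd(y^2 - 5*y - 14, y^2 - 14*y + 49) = y - 7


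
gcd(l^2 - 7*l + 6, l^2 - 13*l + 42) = l - 6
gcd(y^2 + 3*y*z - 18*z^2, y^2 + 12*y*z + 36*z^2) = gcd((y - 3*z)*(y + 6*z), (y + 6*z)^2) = y + 6*z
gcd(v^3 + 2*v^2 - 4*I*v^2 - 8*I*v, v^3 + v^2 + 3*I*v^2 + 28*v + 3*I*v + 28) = v - 4*I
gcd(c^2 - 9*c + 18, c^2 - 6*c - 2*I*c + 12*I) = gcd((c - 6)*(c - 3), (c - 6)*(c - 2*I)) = c - 6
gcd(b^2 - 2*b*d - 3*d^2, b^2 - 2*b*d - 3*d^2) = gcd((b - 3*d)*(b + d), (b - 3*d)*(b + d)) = b^2 - 2*b*d - 3*d^2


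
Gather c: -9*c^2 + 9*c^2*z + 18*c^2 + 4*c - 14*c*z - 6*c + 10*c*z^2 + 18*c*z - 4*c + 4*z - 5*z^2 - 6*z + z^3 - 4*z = c^2*(9*z + 9) + c*(10*z^2 + 4*z - 6) + z^3 - 5*z^2 - 6*z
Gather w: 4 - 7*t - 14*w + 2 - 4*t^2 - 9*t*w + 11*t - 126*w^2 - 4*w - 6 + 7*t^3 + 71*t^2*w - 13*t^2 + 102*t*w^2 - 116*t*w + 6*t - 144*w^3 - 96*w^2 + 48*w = 7*t^3 - 17*t^2 + 10*t - 144*w^3 + w^2*(102*t - 222) + w*(71*t^2 - 125*t + 30)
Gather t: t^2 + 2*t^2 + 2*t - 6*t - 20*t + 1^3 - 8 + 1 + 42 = 3*t^2 - 24*t + 36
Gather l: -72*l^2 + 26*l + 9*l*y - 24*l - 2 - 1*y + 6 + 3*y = -72*l^2 + l*(9*y + 2) + 2*y + 4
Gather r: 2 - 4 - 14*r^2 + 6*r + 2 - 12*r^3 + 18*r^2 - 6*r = -12*r^3 + 4*r^2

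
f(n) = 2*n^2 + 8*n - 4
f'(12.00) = 56.00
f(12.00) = 380.00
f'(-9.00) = -28.00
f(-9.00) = 86.00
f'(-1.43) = 2.28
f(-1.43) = -11.35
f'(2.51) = 18.04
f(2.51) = 28.68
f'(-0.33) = 6.68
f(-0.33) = -6.42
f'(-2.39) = -1.56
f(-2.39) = -11.70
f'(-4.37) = -9.48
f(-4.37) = -0.77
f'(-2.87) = -3.48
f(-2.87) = -10.49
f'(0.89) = 11.56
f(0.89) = 4.70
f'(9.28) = 45.12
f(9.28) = 242.48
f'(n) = 4*n + 8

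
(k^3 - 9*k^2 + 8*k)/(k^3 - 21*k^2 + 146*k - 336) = k*(k - 1)/(k^2 - 13*k + 42)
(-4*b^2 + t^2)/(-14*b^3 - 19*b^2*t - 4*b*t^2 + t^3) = (-2*b + t)/(-7*b^2 - 6*b*t + t^2)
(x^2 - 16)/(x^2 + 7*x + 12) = (x - 4)/(x + 3)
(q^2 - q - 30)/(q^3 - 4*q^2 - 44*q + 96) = (q^2 - q - 30)/(q^3 - 4*q^2 - 44*q + 96)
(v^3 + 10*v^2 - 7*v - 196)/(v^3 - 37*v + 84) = (v + 7)/(v - 3)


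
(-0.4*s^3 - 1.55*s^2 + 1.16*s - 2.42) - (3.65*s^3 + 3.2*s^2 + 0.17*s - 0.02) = -4.05*s^3 - 4.75*s^2 + 0.99*s - 2.4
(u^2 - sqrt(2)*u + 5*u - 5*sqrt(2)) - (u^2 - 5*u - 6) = -sqrt(2)*u + 10*u - 5*sqrt(2) + 6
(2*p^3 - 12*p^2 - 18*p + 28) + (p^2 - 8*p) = 2*p^3 - 11*p^2 - 26*p + 28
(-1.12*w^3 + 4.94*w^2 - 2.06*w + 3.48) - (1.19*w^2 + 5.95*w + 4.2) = -1.12*w^3 + 3.75*w^2 - 8.01*w - 0.72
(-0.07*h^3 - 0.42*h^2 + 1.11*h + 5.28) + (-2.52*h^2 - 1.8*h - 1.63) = -0.07*h^3 - 2.94*h^2 - 0.69*h + 3.65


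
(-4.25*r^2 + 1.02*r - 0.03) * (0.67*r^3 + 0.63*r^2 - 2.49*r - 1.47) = -2.8475*r^5 - 1.9941*r^4 + 11.205*r^3 + 3.6888*r^2 - 1.4247*r + 0.0441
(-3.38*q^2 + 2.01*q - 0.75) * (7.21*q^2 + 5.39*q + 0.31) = -24.3698*q^4 - 3.7261*q^3 + 4.3786*q^2 - 3.4194*q - 0.2325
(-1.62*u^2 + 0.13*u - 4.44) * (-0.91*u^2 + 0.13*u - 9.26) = 1.4742*u^4 - 0.3289*u^3 + 19.0585*u^2 - 1.781*u + 41.1144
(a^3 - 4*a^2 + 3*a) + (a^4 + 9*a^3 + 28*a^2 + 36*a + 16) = a^4 + 10*a^3 + 24*a^2 + 39*a + 16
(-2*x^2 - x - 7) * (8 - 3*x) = 6*x^3 - 13*x^2 + 13*x - 56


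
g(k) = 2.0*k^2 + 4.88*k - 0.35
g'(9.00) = 40.88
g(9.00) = 205.57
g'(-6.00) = -19.12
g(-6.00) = 42.37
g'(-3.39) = -8.68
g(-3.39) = 6.09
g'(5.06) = 25.12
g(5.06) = 75.55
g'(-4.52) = -13.20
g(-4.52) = 18.45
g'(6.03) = 29.00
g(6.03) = 101.80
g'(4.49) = 22.84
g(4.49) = 61.88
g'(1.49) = 10.84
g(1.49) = 11.36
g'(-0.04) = 4.72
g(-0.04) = -0.54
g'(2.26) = 13.92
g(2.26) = 20.89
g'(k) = 4.0*k + 4.88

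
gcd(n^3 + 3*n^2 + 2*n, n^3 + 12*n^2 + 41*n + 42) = n + 2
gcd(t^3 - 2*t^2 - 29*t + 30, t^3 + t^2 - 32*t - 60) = t^2 - t - 30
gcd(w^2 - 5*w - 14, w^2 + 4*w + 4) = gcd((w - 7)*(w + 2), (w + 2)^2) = w + 2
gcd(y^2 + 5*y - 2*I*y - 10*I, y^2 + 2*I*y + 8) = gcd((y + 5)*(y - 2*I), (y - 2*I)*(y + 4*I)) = y - 2*I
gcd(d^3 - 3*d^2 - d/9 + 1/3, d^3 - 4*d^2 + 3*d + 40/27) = d + 1/3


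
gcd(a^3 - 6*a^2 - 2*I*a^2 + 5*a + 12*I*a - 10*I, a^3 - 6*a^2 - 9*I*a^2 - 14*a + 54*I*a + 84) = a - 2*I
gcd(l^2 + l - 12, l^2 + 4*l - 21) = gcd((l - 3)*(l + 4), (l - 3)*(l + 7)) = l - 3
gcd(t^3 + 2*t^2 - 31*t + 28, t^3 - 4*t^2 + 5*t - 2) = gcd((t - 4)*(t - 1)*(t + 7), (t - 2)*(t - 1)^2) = t - 1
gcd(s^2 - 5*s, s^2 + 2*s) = s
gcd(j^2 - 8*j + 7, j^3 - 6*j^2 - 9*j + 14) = j^2 - 8*j + 7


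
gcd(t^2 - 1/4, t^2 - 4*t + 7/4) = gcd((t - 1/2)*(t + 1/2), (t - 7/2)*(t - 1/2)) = t - 1/2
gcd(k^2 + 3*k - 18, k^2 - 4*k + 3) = k - 3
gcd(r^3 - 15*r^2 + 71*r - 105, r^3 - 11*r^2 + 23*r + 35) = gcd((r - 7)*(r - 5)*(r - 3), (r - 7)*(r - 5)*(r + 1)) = r^2 - 12*r + 35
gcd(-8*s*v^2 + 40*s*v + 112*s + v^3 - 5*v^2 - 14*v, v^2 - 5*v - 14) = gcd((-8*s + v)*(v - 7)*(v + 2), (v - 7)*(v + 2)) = v^2 - 5*v - 14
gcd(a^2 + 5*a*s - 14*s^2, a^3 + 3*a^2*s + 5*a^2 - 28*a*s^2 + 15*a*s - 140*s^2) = a + 7*s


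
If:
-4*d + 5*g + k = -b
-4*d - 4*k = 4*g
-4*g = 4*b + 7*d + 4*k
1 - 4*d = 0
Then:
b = -3/16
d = 1/4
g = 23/64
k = -39/64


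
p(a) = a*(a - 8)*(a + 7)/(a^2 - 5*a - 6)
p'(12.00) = 1.66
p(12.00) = 11.69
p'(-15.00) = 1.09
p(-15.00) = -9.39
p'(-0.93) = 1575.81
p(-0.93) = -103.92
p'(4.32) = 9.17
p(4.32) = 20.14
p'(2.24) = 3.31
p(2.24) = 9.79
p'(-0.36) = 20.38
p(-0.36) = -4.91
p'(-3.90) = 2.14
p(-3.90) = 5.01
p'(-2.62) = 4.24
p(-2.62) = 8.73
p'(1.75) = 3.25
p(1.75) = 8.19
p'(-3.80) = 2.22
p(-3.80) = 5.23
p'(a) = a*(5 - 2*a)*(a - 8)*(a + 7)/(a^2 - 5*a - 6)^2 + a*(a - 8)/(a^2 - 5*a - 6) + a*(a + 7)/(a^2 - 5*a - 6) + (a - 8)*(a + 7)/(a^2 - 5*a - 6)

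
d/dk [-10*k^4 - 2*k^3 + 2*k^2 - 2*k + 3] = -40*k^3 - 6*k^2 + 4*k - 2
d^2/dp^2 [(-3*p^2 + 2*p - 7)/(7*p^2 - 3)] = 4*(49*p^3 - 609*p^2 + 63*p - 87)/(343*p^6 - 441*p^4 + 189*p^2 - 27)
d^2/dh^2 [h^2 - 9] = 2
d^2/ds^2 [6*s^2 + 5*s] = 12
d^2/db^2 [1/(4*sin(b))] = (cos(b)^2 + 1)/(4*sin(b)^3)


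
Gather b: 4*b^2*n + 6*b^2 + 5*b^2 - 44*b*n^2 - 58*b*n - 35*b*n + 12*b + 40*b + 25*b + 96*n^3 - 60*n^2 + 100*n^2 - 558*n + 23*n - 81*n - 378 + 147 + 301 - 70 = b^2*(4*n + 11) + b*(-44*n^2 - 93*n + 77) + 96*n^3 + 40*n^2 - 616*n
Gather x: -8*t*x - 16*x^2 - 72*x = -16*x^2 + x*(-8*t - 72)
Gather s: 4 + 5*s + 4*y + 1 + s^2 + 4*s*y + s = s^2 + s*(4*y + 6) + 4*y + 5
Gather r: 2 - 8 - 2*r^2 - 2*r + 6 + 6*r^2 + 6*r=4*r^2 + 4*r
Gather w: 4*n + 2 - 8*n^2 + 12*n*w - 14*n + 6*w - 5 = -8*n^2 - 10*n + w*(12*n + 6) - 3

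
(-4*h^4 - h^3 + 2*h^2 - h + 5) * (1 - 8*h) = 32*h^5 + 4*h^4 - 17*h^3 + 10*h^2 - 41*h + 5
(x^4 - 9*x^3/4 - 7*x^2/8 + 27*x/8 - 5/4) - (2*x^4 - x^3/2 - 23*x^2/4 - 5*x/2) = -x^4 - 7*x^3/4 + 39*x^2/8 + 47*x/8 - 5/4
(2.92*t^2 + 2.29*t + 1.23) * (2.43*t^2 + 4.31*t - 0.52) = 7.0956*t^4 + 18.1499*t^3 + 11.3404*t^2 + 4.1105*t - 0.6396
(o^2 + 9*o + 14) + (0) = o^2 + 9*o + 14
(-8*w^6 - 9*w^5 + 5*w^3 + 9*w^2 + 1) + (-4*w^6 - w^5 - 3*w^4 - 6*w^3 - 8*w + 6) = -12*w^6 - 10*w^5 - 3*w^4 - w^3 + 9*w^2 - 8*w + 7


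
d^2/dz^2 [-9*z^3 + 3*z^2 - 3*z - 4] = 6 - 54*z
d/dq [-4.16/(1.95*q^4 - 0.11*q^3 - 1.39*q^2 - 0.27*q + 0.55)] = (32.448*q^3 - 1.3728*q^2 - 11.5648*q - 1.1232)/(-1.95*q^4 + 0.11*q^3 + 1.39*q^2 + 0.27*q - 0.55)^2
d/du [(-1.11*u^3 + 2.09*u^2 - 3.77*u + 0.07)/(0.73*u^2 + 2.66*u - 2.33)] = (-0.8103*u^4 - 5.9052*u^3 + 16.0704*u^2 - 9.8416*u + 8.5979)/(0.5329*u^4 + 3.8836*u^3 + 3.6738*u^2 - 12.3956*u + 5.4289)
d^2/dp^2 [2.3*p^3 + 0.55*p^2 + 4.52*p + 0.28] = 13.8*p + 1.1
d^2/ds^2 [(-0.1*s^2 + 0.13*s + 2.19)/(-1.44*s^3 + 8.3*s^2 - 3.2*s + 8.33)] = (0.41472*s^6 - 1.617408*s^5 - 47.936448*s^4 + 424.19004*s^3 - 1025.959632*s^2 + 245.309892*s + 264.92484)/(2.985984*s^9 - 51.63264*s^8 + 317.51136*s^7 - 853.084664*s^6 + 1302.94176*s^5 - 2206.84494*s^4 + 1659.996848*s^3 - 1983.68121*s^2 + 666.13344*s - 578.009537)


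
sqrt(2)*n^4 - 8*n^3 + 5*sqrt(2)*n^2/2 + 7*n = n*(n - 7*sqrt(2)/2)*(n - sqrt(2))*(sqrt(2)*n + 1)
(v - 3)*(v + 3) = v^2 - 9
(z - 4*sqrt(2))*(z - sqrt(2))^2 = z^3 - 6*sqrt(2)*z^2 + 18*z - 8*sqrt(2)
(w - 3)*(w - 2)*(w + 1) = w^3 - 4*w^2 + w + 6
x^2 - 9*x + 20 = (x - 5)*(x - 4)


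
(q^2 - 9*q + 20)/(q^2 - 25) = (q - 4)/(q + 5)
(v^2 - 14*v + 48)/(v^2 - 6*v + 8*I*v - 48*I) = (v - 8)/(v + 8*I)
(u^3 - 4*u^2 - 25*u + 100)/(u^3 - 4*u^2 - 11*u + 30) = (u^2 + u - 20)/(u^2 + u - 6)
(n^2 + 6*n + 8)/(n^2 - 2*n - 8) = (n + 4)/(n - 4)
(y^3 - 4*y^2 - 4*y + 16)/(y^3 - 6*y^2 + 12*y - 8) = (y^2 - 2*y - 8)/(y^2 - 4*y + 4)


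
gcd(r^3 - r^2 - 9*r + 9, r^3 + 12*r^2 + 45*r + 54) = r + 3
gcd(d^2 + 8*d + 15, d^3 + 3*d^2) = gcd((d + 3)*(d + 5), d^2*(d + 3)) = d + 3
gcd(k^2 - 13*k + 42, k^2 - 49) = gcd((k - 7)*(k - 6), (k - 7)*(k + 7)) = k - 7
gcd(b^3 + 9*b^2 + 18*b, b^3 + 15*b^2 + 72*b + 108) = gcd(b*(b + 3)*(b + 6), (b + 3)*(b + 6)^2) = b^2 + 9*b + 18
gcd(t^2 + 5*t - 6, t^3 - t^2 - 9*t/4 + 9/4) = t - 1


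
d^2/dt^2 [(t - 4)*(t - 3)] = 2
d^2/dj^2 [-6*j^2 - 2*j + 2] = -12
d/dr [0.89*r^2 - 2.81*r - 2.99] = 1.78*r - 2.81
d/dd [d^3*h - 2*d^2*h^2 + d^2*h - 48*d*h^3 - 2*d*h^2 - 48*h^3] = h*(3*d^2 - 4*d*h + 2*d - 48*h^2 - 2*h)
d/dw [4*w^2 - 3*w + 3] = 8*w - 3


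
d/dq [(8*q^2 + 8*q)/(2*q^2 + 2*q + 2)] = 4*(2*q + 1)/(q^4 + 2*q^3 + 3*q^2 + 2*q + 1)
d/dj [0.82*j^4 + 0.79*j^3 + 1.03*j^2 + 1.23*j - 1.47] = 3.28*j^3 + 2.37*j^2 + 2.06*j + 1.23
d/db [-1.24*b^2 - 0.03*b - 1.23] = -2.48*b - 0.03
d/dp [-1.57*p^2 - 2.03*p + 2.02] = -3.14*p - 2.03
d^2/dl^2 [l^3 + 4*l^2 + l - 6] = 6*l + 8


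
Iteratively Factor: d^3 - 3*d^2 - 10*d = (d - 5)*(d^2 + 2*d) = d*(d - 5)*(d + 2)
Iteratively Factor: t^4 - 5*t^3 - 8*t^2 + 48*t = (t - 4)*(t^3 - t^2 - 12*t) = (t - 4)^2*(t^2 + 3*t) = (t - 4)^2*(t + 3)*(t)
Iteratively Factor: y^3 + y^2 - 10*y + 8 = (y + 4)*(y^2 - 3*y + 2) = (y - 2)*(y + 4)*(y - 1)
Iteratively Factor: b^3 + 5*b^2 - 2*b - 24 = (b - 2)*(b^2 + 7*b + 12) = (b - 2)*(b + 4)*(b + 3)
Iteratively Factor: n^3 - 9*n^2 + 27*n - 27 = (n - 3)*(n^2 - 6*n + 9) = (n - 3)^2*(n - 3)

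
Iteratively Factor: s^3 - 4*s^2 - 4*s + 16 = (s + 2)*(s^2 - 6*s + 8) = (s - 4)*(s + 2)*(s - 2)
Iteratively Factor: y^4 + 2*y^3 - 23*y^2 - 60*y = (y + 3)*(y^3 - y^2 - 20*y) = y*(y + 3)*(y^2 - y - 20) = y*(y - 5)*(y + 3)*(y + 4)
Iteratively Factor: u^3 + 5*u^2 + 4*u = (u + 1)*(u^2 + 4*u) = (u + 1)*(u + 4)*(u)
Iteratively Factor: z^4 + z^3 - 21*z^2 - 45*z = (z + 3)*(z^3 - 2*z^2 - 15*z) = (z - 5)*(z + 3)*(z^2 + 3*z) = (z - 5)*(z + 3)^2*(z)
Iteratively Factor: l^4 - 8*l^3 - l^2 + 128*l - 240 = (l + 4)*(l^3 - 12*l^2 + 47*l - 60) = (l - 5)*(l + 4)*(l^2 - 7*l + 12) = (l - 5)*(l - 3)*(l + 4)*(l - 4)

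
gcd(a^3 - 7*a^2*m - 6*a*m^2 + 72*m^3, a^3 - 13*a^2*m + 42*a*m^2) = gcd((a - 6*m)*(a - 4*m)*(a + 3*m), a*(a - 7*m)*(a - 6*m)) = a - 6*m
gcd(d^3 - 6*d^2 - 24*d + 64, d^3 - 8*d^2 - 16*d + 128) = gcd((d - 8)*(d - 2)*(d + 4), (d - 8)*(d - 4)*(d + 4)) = d^2 - 4*d - 32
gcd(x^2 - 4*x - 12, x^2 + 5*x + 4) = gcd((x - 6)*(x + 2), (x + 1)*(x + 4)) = 1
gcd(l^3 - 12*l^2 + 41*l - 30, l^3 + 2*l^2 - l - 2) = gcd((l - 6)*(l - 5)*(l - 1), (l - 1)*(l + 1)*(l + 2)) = l - 1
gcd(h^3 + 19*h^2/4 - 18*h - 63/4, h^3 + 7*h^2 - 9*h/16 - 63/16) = h^2 + 31*h/4 + 21/4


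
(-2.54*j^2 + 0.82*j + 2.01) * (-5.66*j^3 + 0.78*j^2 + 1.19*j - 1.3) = 14.3764*j^5 - 6.6224*j^4 - 13.7596*j^3 + 5.8456*j^2 + 1.3259*j - 2.613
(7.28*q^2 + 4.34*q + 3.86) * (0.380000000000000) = 2.7664*q^2 + 1.6492*q + 1.4668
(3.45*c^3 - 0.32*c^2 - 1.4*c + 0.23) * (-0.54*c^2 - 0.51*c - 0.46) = -1.863*c^5 - 1.5867*c^4 - 0.6678*c^3 + 0.737*c^2 + 0.5267*c - 0.1058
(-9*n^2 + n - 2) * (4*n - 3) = -36*n^3 + 31*n^2 - 11*n + 6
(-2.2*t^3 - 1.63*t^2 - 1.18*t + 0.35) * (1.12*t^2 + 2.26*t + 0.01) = -2.464*t^5 - 6.7976*t^4 - 5.0274*t^3 - 2.2911*t^2 + 0.7792*t + 0.0035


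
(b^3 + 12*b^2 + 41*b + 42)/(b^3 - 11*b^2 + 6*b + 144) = (b^2 + 9*b + 14)/(b^2 - 14*b + 48)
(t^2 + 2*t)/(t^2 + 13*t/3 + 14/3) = 3*t/(3*t + 7)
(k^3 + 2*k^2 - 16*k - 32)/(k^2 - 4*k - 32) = (k^2 - 2*k - 8)/(k - 8)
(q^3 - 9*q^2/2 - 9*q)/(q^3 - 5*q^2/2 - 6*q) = (q - 6)/(q - 4)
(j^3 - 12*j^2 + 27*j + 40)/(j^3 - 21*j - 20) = (j - 8)/(j + 4)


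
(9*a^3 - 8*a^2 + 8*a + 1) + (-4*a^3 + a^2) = 5*a^3 - 7*a^2 + 8*a + 1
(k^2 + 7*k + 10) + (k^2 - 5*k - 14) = 2*k^2 + 2*k - 4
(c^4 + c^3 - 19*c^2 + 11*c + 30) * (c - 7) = c^5 - 6*c^4 - 26*c^3 + 144*c^2 - 47*c - 210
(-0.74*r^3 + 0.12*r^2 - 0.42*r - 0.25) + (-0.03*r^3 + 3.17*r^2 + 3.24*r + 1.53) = -0.77*r^3 + 3.29*r^2 + 2.82*r + 1.28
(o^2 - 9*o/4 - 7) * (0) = 0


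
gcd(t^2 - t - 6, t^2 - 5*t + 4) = 1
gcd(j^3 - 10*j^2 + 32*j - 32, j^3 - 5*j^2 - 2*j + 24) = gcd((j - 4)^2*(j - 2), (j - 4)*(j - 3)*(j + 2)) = j - 4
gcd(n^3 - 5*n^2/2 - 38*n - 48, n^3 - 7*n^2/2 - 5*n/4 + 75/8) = n + 3/2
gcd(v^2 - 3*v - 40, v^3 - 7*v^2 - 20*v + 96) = v - 8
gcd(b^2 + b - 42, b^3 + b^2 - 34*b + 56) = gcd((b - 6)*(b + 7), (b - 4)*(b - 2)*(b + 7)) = b + 7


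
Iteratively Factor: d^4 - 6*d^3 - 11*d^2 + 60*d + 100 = (d + 2)*(d^3 - 8*d^2 + 5*d + 50) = (d + 2)^2*(d^2 - 10*d + 25) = (d - 5)*(d + 2)^2*(d - 5)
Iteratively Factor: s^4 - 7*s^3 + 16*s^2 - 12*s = (s - 2)*(s^3 - 5*s^2 + 6*s) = (s - 3)*(s - 2)*(s^2 - 2*s) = s*(s - 3)*(s - 2)*(s - 2)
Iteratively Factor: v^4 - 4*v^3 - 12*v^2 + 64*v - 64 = (v - 2)*(v^3 - 2*v^2 - 16*v + 32) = (v - 4)*(v - 2)*(v^2 + 2*v - 8) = (v - 4)*(v - 2)*(v + 4)*(v - 2)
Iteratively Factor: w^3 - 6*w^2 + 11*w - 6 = (w - 2)*(w^2 - 4*w + 3) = (w - 3)*(w - 2)*(w - 1)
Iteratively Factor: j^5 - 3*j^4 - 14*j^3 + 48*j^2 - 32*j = (j + 4)*(j^4 - 7*j^3 + 14*j^2 - 8*j) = j*(j + 4)*(j^3 - 7*j^2 + 14*j - 8) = j*(j - 4)*(j + 4)*(j^2 - 3*j + 2) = j*(j - 4)*(j - 1)*(j + 4)*(j - 2)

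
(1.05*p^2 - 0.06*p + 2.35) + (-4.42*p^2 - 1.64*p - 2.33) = -3.37*p^2 - 1.7*p + 0.02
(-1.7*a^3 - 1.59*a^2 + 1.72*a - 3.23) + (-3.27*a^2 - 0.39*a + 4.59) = -1.7*a^3 - 4.86*a^2 + 1.33*a + 1.36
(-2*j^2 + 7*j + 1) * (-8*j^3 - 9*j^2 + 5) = 16*j^5 - 38*j^4 - 71*j^3 - 19*j^2 + 35*j + 5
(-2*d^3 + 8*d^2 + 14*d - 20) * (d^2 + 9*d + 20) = -2*d^5 - 10*d^4 + 46*d^3 + 266*d^2 + 100*d - 400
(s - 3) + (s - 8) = 2*s - 11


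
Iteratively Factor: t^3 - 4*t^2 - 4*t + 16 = (t - 2)*(t^2 - 2*t - 8) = (t - 2)*(t + 2)*(t - 4)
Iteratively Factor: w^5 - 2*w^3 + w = (w + 1)*(w^4 - w^3 - w^2 + w) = (w - 1)*(w + 1)*(w^3 - w) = w*(w - 1)*(w + 1)*(w^2 - 1) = w*(w - 1)*(w + 1)^2*(w - 1)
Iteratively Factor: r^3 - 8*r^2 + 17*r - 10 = (r - 1)*(r^2 - 7*r + 10) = (r - 2)*(r - 1)*(r - 5)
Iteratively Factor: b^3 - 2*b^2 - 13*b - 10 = (b + 2)*(b^2 - 4*b - 5) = (b - 5)*(b + 2)*(b + 1)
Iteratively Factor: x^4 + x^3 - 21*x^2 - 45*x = (x + 3)*(x^3 - 2*x^2 - 15*x) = x*(x + 3)*(x^2 - 2*x - 15) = x*(x - 5)*(x + 3)*(x + 3)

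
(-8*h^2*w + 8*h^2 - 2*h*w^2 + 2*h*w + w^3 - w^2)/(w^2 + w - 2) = (-8*h^2 - 2*h*w + w^2)/(w + 2)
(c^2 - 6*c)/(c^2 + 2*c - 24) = c*(c - 6)/(c^2 + 2*c - 24)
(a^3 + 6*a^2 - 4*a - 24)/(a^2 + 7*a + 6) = (a^2 - 4)/(a + 1)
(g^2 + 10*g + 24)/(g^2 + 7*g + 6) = (g + 4)/(g + 1)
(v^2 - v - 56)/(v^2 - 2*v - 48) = (v + 7)/(v + 6)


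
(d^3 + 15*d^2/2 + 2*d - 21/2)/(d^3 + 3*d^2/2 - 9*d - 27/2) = (d^2 + 6*d - 7)/(d^2 - 9)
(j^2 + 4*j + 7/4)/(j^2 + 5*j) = (j^2 + 4*j + 7/4)/(j*(j + 5))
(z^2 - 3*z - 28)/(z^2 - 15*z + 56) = (z + 4)/(z - 8)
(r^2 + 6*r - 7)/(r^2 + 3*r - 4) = (r + 7)/(r + 4)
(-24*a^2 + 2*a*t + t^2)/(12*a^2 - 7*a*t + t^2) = (6*a + t)/(-3*a + t)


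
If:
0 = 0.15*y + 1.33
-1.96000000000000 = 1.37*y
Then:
No Solution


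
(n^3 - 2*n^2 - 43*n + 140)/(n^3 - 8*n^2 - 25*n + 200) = (n^2 + 3*n - 28)/(n^2 - 3*n - 40)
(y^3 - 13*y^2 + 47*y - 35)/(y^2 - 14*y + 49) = (y^2 - 6*y + 5)/(y - 7)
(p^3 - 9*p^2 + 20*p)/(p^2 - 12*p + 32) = p*(p - 5)/(p - 8)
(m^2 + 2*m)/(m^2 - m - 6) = m/(m - 3)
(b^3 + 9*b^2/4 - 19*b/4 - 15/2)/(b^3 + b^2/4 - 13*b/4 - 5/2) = (b + 3)/(b + 1)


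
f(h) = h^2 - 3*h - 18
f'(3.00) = 3.00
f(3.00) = -18.00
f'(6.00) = 9.00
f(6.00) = 0.00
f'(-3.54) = -10.08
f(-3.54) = 5.15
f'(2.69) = 2.38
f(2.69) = -18.83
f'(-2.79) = -8.58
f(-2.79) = -1.85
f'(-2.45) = -7.90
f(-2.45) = -4.65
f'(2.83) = 2.66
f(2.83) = -18.48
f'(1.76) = 0.52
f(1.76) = -20.18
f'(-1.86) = -6.72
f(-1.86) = -8.96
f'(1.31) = -0.38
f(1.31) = -20.21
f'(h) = 2*h - 3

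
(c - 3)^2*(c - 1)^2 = c^4 - 8*c^3 + 22*c^2 - 24*c + 9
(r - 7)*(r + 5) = r^2 - 2*r - 35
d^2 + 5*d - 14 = (d - 2)*(d + 7)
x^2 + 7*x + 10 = (x + 2)*(x + 5)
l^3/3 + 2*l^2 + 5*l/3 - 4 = (l/3 + 1)*(l - 1)*(l + 4)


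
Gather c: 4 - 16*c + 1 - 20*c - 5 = -36*c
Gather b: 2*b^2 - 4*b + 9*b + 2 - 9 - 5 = 2*b^2 + 5*b - 12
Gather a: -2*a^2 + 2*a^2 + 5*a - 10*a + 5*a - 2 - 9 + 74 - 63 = 0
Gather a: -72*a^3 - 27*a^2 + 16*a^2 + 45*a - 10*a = -72*a^3 - 11*a^2 + 35*a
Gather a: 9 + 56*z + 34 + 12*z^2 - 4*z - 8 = 12*z^2 + 52*z + 35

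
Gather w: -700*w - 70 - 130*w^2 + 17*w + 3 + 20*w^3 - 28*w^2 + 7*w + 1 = 20*w^3 - 158*w^2 - 676*w - 66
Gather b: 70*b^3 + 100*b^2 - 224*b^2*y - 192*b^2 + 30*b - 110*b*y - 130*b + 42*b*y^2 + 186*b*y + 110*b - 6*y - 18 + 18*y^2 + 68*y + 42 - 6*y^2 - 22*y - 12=70*b^3 + b^2*(-224*y - 92) + b*(42*y^2 + 76*y + 10) + 12*y^2 + 40*y + 12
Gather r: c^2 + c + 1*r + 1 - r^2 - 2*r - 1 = c^2 + c - r^2 - r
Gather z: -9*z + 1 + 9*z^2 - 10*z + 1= 9*z^2 - 19*z + 2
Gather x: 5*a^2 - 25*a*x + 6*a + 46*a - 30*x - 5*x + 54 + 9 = 5*a^2 + 52*a + x*(-25*a - 35) + 63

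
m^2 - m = m*(m - 1)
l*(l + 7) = l^2 + 7*l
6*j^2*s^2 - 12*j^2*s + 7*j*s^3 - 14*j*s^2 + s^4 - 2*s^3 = s*(j + s)*(6*j + s)*(s - 2)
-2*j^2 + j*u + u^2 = (-j + u)*(2*j + u)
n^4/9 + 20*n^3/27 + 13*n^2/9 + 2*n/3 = n*(n/3 + 1)^2*(n + 2/3)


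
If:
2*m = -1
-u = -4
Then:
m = -1/2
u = 4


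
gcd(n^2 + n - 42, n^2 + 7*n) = n + 7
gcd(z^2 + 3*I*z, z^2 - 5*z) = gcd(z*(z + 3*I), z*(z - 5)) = z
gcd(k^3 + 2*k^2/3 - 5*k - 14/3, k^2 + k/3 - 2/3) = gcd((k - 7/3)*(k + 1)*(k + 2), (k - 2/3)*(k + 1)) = k + 1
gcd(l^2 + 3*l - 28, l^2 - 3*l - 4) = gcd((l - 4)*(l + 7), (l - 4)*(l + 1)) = l - 4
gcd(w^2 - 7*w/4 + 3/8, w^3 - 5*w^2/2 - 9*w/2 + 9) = w - 3/2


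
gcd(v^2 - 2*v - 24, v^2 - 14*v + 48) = v - 6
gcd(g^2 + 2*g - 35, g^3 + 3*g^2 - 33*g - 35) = g^2 + 2*g - 35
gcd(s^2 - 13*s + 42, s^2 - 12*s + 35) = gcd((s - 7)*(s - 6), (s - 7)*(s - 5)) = s - 7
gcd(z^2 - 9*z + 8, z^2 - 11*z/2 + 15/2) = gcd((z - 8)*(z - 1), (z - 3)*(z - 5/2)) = 1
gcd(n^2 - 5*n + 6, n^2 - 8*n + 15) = n - 3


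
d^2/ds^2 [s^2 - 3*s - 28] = 2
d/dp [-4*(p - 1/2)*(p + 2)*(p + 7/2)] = -12*p^2 - 40*p - 17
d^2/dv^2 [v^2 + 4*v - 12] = 2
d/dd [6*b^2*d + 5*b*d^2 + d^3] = 6*b^2 + 10*b*d + 3*d^2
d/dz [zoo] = 0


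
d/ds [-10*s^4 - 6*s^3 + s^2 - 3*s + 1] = -40*s^3 - 18*s^2 + 2*s - 3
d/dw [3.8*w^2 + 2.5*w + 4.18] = 7.6*w + 2.5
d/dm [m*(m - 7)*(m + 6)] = 3*m^2 - 2*m - 42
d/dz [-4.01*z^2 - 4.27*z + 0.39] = -8.02*z - 4.27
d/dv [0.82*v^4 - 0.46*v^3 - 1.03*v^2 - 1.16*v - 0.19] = 3.28*v^3 - 1.38*v^2 - 2.06*v - 1.16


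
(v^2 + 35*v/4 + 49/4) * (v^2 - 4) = v^4 + 35*v^3/4 + 33*v^2/4 - 35*v - 49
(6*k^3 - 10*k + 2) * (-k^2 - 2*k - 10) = -6*k^5 - 12*k^4 - 50*k^3 + 18*k^2 + 96*k - 20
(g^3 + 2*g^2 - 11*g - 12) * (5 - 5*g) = -5*g^4 - 5*g^3 + 65*g^2 + 5*g - 60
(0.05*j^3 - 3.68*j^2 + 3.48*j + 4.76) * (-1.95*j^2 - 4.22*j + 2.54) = -0.0975*j^5 + 6.965*j^4 + 8.8706*j^3 - 33.3148*j^2 - 11.248*j + 12.0904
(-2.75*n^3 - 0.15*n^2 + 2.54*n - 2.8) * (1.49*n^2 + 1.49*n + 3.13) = -4.0975*n^5 - 4.321*n^4 - 5.0464*n^3 - 0.8569*n^2 + 3.7782*n - 8.764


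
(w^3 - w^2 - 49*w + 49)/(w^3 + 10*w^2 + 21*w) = (w^2 - 8*w + 7)/(w*(w + 3))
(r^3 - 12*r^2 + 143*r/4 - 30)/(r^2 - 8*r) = r - 4 + 15/(4*r)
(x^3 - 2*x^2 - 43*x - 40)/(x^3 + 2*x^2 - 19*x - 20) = (x - 8)/(x - 4)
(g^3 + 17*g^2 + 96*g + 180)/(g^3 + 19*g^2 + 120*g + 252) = (g + 5)/(g + 7)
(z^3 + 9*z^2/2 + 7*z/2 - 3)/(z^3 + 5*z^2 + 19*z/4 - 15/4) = 2*(z + 2)/(2*z + 5)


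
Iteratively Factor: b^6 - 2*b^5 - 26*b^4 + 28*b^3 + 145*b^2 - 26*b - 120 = (b - 5)*(b^5 + 3*b^4 - 11*b^3 - 27*b^2 + 10*b + 24) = (b - 5)*(b - 1)*(b^4 + 4*b^3 - 7*b^2 - 34*b - 24) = (b - 5)*(b - 1)*(b + 4)*(b^3 - 7*b - 6) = (b - 5)*(b - 1)*(b + 1)*(b + 4)*(b^2 - b - 6) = (b - 5)*(b - 3)*(b - 1)*(b + 1)*(b + 4)*(b + 2)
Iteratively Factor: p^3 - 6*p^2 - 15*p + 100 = (p - 5)*(p^2 - p - 20) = (p - 5)^2*(p + 4)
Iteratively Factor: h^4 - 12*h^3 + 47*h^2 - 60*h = (h - 4)*(h^3 - 8*h^2 + 15*h) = (h - 5)*(h - 4)*(h^2 - 3*h) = (h - 5)*(h - 4)*(h - 3)*(h)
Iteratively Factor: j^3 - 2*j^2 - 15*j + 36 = (j + 4)*(j^2 - 6*j + 9) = (j - 3)*(j + 4)*(j - 3)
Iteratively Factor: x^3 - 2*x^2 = (x)*(x^2 - 2*x) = x^2*(x - 2)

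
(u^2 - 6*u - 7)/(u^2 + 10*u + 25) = (u^2 - 6*u - 7)/(u^2 + 10*u + 25)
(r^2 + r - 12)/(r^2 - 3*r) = (r + 4)/r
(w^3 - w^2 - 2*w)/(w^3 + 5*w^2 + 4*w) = (w - 2)/(w + 4)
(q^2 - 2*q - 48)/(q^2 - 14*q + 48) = (q + 6)/(q - 6)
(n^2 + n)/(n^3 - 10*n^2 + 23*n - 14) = n*(n + 1)/(n^3 - 10*n^2 + 23*n - 14)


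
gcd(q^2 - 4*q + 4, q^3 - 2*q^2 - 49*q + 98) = q - 2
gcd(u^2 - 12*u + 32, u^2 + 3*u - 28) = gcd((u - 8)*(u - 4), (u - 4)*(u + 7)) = u - 4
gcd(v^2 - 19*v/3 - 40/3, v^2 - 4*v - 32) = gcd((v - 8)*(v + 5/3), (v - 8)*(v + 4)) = v - 8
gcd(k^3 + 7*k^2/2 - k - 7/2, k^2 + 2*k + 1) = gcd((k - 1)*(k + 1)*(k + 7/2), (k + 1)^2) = k + 1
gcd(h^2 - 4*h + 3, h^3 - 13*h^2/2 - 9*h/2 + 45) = h - 3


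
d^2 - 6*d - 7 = (d - 7)*(d + 1)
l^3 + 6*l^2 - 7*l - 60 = (l - 3)*(l + 4)*(l + 5)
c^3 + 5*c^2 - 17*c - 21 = (c - 3)*(c + 1)*(c + 7)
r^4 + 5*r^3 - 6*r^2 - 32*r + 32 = (r - 2)*(r - 1)*(r + 4)^2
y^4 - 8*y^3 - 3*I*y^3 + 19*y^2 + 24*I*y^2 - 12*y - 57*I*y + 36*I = (y - 4)*(y - 3)*(y - 1)*(y - 3*I)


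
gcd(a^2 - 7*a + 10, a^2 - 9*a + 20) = a - 5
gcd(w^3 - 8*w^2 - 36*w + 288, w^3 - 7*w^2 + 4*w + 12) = w - 6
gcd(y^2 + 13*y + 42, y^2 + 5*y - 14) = y + 7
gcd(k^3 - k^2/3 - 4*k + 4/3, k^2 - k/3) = k - 1/3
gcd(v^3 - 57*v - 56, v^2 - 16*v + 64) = v - 8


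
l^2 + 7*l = l*(l + 7)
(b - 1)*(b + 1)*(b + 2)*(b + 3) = b^4 + 5*b^3 + 5*b^2 - 5*b - 6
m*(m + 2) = m^2 + 2*m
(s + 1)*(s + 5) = s^2 + 6*s + 5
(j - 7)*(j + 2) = j^2 - 5*j - 14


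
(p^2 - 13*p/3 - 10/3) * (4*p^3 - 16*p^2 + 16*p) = 4*p^5 - 100*p^4/3 + 72*p^3 - 16*p^2 - 160*p/3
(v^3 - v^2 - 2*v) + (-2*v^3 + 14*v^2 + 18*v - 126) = -v^3 + 13*v^2 + 16*v - 126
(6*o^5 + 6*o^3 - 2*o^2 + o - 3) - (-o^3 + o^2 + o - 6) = 6*o^5 + 7*o^3 - 3*o^2 + 3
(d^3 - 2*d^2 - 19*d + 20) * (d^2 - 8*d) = d^5 - 10*d^4 - 3*d^3 + 172*d^2 - 160*d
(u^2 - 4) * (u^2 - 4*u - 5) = u^4 - 4*u^3 - 9*u^2 + 16*u + 20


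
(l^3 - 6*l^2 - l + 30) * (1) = l^3 - 6*l^2 - l + 30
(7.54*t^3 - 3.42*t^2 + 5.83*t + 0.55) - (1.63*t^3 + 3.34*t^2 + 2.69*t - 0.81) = 5.91*t^3 - 6.76*t^2 + 3.14*t + 1.36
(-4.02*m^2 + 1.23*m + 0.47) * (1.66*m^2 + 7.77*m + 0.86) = -6.6732*m^4 - 29.1936*m^3 + 6.8801*m^2 + 4.7097*m + 0.4042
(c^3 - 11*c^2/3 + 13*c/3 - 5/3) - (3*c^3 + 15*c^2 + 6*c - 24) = -2*c^3 - 56*c^2/3 - 5*c/3 + 67/3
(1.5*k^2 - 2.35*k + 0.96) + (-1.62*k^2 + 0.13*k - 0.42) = -0.12*k^2 - 2.22*k + 0.54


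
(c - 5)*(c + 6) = c^2 + c - 30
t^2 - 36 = (t - 6)*(t + 6)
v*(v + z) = v^2 + v*z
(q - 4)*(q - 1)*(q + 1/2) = q^3 - 9*q^2/2 + 3*q/2 + 2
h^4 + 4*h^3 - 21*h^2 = h^2*(h - 3)*(h + 7)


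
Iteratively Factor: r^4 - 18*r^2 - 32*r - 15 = (r + 1)*(r^3 - r^2 - 17*r - 15) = (r + 1)^2*(r^2 - 2*r - 15) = (r + 1)^2*(r + 3)*(r - 5)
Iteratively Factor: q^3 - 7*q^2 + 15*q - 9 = (q - 3)*(q^2 - 4*q + 3) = (q - 3)^2*(q - 1)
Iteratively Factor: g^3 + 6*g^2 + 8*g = (g + 2)*(g^2 + 4*g) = (g + 2)*(g + 4)*(g)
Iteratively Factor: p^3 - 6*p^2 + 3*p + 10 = (p - 2)*(p^2 - 4*p - 5) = (p - 2)*(p + 1)*(p - 5)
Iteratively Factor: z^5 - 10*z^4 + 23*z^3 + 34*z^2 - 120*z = (z)*(z^4 - 10*z^3 + 23*z^2 + 34*z - 120) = z*(z - 3)*(z^3 - 7*z^2 + 2*z + 40) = z*(z - 5)*(z - 3)*(z^2 - 2*z - 8) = z*(z - 5)*(z - 4)*(z - 3)*(z + 2)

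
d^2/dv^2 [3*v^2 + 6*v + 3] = 6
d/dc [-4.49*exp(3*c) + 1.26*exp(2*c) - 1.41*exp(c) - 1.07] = (-13.47*exp(2*c) + 2.52*exp(c) - 1.41)*exp(c)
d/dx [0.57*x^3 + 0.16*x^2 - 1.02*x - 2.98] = 1.71*x^2 + 0.32*x - 1.02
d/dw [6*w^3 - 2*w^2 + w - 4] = 18*w^2 - 4*w + 1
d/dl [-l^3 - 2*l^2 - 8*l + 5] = -3*l^2 - 4*l - 8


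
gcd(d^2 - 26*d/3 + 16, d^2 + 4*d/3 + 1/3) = 1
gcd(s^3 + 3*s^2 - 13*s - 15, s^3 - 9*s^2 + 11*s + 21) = s^2 - 2*s - 3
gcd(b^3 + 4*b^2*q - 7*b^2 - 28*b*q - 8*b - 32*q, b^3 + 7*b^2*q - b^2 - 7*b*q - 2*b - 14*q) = b + 1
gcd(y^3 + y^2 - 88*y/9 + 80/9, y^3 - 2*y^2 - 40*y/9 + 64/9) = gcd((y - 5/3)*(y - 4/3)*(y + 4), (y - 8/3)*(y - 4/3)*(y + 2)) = y - 4/3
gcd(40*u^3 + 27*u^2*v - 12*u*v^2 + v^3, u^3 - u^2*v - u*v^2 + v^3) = u + v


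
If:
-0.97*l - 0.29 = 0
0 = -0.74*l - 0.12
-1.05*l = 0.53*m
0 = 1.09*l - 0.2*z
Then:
No Solution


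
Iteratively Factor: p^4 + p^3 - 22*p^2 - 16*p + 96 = (p - 4)*(p^3 + 5*p^2 - 2*p - 24) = (p - 4)*(p - 2)*(p^2 + 7*p + 12) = (p - 4)*(p - 2)*(p + 3)*(p + 4)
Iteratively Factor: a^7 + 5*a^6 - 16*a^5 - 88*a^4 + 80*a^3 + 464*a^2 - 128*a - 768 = (a + 2)*(a^6 + 3*a^5 - 22*a^4 - 44*a^3 + 168*a^2 + 128*a - 384) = (a - 2)*(a + 2)*(a^5 + 5*a^4 - 12*a^3 - 68*a^2 + 32*a + 192) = (a - 2)*(a + 2)*(a + 4)*(a^4 + a^3 - 16*a^2 - 4*a + 48) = (a - 3)*(a - 2)*(a + 2)*(a + 4)*(a^3 + 4*a^2 - 4*a - 16) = (a - 3)*(a - 2)^2*(a + 2)*(a + 4)*(a^2 + 6*a + 8) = (a - 3)*(a - 2)^2*(a + 2)^2*(a + 4)*(a + 4)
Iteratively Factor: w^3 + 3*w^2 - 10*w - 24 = (w + 4)*(w^2 - w - 6) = (w - 3)*(w + 4)*(w + 2)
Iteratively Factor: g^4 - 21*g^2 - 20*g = (g + 1)*(g^3 - g^2 - 20*g) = (g - 5)*(g + 1)*(g^2 + 4*g) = g*(g - 5)*(g + 1)*(g + 4)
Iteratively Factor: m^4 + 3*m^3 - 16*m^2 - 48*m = (m + 3)*(m^3 - 16*m) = m*(m + 3)*(m^2 - 16) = m*(m - 4)*(m + 3)*(m + 4)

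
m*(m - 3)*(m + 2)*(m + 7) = m^4 + 6*m^3 - 13*m^2 - 42*m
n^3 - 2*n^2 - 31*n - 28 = (n - 7)*(n + 1)*(n + 4)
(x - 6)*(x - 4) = x^2 - 10*x + 24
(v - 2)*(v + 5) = v^2 + 3*v - 10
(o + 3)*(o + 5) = o^2 + 8*o + 15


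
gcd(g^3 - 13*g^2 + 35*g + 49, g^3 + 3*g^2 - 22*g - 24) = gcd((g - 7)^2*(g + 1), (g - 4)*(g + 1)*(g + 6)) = g + 1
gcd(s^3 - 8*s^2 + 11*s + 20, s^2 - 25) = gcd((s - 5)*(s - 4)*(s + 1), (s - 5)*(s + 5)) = s - 5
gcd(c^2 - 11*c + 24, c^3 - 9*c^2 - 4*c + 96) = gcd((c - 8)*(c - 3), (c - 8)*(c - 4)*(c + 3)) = c - 8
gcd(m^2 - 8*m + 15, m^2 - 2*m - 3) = m - 3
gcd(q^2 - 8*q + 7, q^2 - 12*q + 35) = q - 7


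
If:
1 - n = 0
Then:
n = 1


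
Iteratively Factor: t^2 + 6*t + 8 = (t + 4)*(t + 2)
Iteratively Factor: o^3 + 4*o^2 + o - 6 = (o + 3)*(o^2 + o - 2) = (o + 2)*(o + 3)*(o - 1)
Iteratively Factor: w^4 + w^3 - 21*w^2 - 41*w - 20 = (w - 5)*(w^3 + 6*w^2 + 9*w + 4) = (w - 5)*(w + 1)*(w^2 + 5*w + 4) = (w - 5)*(w + 1)^2*(w + 4)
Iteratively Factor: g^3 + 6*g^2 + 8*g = (g)*(g^2 + 6*g + 8) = g*(g + 2)*(g + 4)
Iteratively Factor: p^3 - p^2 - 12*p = (p + 3)*(p^2 - 4*p) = p*(p + 3)*(p - 4)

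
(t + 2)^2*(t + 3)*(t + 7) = t^4 + 14*t^3 + 65*t^2 + 124*t + 84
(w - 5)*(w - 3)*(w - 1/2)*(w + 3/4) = w^4 - 31*w^3/4 + 101*w^2/8 + 27*w/4 - 45/8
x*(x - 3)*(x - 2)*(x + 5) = x^4 - 19*x^2 + 30*x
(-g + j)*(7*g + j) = -7*g^2 + 6*g*j + j^2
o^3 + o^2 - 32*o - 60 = (o - 6)*(o + 2)*(o + 5)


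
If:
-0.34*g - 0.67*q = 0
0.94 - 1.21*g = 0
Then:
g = 0.78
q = -0.39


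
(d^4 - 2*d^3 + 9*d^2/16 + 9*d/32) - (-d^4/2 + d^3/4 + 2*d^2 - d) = 3*d^4/2 - 9*d^3/4 - 23*d^2/16 + 41*d/32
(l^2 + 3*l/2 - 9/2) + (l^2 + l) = 2*l^2 + 5*l/2 - 9/2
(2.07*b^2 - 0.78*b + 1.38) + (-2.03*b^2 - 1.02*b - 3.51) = 0.04*b^2 - 1.8*b - 2.13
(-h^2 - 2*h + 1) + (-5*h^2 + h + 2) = -6*h^2 - h + 3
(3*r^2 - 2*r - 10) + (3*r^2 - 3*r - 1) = 6*r^2 - 5*r - 11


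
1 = 1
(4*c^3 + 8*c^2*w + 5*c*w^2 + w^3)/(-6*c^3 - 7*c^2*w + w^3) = (2*c + w)/(-3*c + w)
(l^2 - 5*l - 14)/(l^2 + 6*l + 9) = (l^2 - 5*l - 14)/(l^2 + 6*l + 9)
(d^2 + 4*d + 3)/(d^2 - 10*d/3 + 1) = 3*(d^2 + 4*d + 3)/(3*d^2 - 10*d + 3)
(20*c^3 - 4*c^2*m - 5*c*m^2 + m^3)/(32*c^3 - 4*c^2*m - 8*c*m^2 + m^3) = (5*c - m)/(8*c - m)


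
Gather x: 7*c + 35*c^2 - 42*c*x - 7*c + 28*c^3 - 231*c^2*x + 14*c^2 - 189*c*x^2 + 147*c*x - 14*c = 28*c^3 + 49*c^2 - 189*c*x^2 - 14*c + x*(-231*c^2 + 105*c)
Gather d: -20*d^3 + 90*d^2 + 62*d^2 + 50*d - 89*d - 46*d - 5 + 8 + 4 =-20*d^3 + 152*d^2 - 85*d + 7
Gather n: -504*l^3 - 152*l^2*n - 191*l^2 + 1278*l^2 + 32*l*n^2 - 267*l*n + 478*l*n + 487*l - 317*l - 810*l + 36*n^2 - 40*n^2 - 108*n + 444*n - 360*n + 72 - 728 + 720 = -504*l^3 + 1087*l^2 - 640*l + n^2*(32*l - 4) + n*(-152*l^2 + 211*l - 24) + 64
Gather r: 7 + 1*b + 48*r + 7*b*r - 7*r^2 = b - 7*r^2 + r*(7*b + 48) + 7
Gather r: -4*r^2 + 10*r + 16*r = -4*r^2 + 26*r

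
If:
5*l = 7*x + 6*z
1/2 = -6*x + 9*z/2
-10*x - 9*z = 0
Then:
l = -1/330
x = -1/22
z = 5/99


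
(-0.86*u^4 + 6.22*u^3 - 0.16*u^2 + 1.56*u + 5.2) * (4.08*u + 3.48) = -3.5088*u^5 + 22.3848*u^4 + 20.9928*u^3 + 5.808*u^2 + 26.6448*u + 18.096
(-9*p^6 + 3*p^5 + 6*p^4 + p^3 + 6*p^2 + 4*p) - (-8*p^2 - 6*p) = -9*p^6 + 3*p^5 + 6*p^4 + p^3 + 14*p^2 + 10*p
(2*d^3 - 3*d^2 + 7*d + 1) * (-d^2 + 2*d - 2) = -2*d^5 + 7*d^4 - 17*d^3 + 19*d^2 - 12*d - 2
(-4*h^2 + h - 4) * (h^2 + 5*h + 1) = -4*h^4 - 19*h^3 - 3*h^2 - 19*h - 4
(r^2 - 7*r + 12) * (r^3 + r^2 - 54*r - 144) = r^5 - 6*r^4 - 49*r^3 + 246*r^2 + 360*r - 1728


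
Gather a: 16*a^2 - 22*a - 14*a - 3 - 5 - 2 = 16*a^2 - 36*a - 10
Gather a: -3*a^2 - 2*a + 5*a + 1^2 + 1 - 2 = -3*a^2 + 3*a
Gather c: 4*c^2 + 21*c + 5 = 4*c^2 + 21*c + 5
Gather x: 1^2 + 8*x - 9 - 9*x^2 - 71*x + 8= -9*x^2 - 63*x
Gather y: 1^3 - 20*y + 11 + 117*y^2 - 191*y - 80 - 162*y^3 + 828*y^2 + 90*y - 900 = -162*y^3 + 945*y^2 - 121*y - 968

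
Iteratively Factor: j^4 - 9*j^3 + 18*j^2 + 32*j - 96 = (j - 3)*(j^3 - 6*j^2 + 32) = (j - 3)*(j + 2)*(j^2 - 8*j + 16) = (j - 4)*(j - 3)*(j + 2)*(j - 4)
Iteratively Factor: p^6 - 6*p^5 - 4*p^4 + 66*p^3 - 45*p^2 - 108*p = (p - 3)*(p^5 - 3*p^4 - 13*p^3 + 27*p^2 + 36*p) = (p - 3)*(p + 1)*(p^4 - 4*p^3 - 9*p^2 + 36*p) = (p - 3)^2*(p + 1)*(p^3 - p^2 - 12*p) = (p - 4)*(p - 3)^2*(p + 1)*(p^2 + 3*p) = p*(p - 4)*(p - 3)^2*(p + 1)*(p + 3)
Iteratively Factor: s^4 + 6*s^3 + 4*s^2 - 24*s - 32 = (s - 2)*(s^3 + 8*s^2 + 20*s + 16) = (s - 2)*(s + 4)*(s^2 + 4*s + 4) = (s - 2)*(s + 2)*(s + 4)*(s + 2)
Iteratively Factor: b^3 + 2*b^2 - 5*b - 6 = (b - 2)*(b^2 + 4*b + 3) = (b - 2)*(b + 3)*(b + 1)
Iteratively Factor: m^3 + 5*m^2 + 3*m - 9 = (m - 1)*(m^2 + 6*m + 9) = (m - 1)*(m + 3)*(m + 3)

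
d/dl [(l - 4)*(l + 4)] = 2*l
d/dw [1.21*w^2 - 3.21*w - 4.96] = 2.42*w - 3.21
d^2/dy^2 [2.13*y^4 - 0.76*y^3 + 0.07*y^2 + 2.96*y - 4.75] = 25.56*y^2 - 4.56*y + 0.14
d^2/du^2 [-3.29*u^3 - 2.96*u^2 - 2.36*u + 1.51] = -19.74*u - 5.92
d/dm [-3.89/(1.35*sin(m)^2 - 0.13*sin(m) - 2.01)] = (10.503*sin(m) - 0.5057)*cos(m)/(-1.35*sin(m)^2 + 0.13*sin(m) + 2.01)^2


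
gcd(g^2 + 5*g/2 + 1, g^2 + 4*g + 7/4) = g + 1/2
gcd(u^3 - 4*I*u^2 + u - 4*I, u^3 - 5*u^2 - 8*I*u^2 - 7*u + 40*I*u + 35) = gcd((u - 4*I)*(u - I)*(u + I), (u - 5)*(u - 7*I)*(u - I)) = u - I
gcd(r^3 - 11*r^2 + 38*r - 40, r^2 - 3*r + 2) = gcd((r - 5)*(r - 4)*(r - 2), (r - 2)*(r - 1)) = r - 2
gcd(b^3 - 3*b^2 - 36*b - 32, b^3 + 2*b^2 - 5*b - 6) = b + 1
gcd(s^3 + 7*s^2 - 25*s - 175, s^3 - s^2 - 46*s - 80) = s + 5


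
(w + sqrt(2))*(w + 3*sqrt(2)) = w^2 + 4*sqrt(2)*w + 6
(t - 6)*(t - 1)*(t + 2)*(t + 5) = t^4 - 33*t^2 - 28*t + 60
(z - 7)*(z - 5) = z^2 - 12*z + 35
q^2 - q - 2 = (q - 2)*(q + 1)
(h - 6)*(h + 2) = h^2 - 4*h - 12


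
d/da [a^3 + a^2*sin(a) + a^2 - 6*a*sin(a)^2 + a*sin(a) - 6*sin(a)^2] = a^2*cos(a) + 3*a^2 + 2*a*sin(a) - 6*a*sin(2*a) + a*cos(a) + 2*a - 6*sin(a)^2 + sin(a) - 6*sin(2*a)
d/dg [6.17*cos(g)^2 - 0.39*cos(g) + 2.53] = (0.39 - 12.34*cos(g))*sin(g)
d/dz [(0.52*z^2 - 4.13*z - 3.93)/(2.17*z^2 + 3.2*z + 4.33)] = (10.6261*z^2 + 21.5594*z - 5.3069)/(4.7089*z^4 + 13.888*z^3 + 29.0322*z^2 + 27.712*z + 18.7489)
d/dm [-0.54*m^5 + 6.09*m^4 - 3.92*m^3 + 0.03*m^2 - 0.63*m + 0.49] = -2.7*m^4 + 24.36*m^3 - 11.76*m^2 + 0.06*m - 0.63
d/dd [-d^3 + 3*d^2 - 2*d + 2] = -3*d^2 + 6*d - 2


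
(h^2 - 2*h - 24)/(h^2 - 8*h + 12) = (h + 4)/(h - 2)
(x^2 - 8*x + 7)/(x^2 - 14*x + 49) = (x - 1)/(x - 7)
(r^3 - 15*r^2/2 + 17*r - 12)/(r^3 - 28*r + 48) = (r - 3/2)/(r + 6)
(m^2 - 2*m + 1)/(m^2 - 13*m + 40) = (m^2 - 2*m + 1)/(m^2 - 13*m + 40)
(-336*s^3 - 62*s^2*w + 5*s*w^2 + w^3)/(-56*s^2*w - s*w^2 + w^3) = (6*s + w)/w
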